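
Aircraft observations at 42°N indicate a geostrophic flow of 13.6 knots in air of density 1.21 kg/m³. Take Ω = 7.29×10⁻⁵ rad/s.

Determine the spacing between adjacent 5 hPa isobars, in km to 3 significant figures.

605 km

Coriolis parameter at 42°N:
f = 2Ω sin φ = 2 × 7.29×10⁻⁵ × sin 42° = 9.76×10⁻⁵ s⁻¹
Wind speed in SI: 13.6 knots = 7.00 m/s
Geostrophic balance rearranged: |∂P/∂n| = f ρ V_g
|∂P/∂n| = 9.76×10⁻⁵ × 1.21 × 7.00 = 8.26×10⁻⁴ Pa/m
Isobar spacing: Δn = ΔP/|∂P/∂n| = 500 Pa / 8.26×10⁻⁴ Pa/m = 605396 m ≈ 605 km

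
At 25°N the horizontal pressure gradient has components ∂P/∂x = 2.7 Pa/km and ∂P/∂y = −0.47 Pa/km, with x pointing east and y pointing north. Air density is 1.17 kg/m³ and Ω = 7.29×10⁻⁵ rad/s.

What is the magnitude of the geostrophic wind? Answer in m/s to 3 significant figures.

38.0 m/s

Coriolis parameter at 25°N:
f = 2Ω sin φ = 2 × 7.29×10⁻⁵ × sin 25° = 6.16×10⁻⁵ s⁻¹
Component geostrophic relations (x east, y north):
u_g = −(1/(fρ)) ∂P/∂y,  v_g = (1/(fρ)) ∂P/∂x
u_g = −(−0.47×10⁻³)/(6.16×10⁻⁵ × 1.17) = 6.52 m/s;  v_g = (2.7×10⁻³)/(6.16×10⁻⁵ × 1.17) = 37.5 m/s
|V_g| = √(u_g² + v_g²) = 38.0 m/s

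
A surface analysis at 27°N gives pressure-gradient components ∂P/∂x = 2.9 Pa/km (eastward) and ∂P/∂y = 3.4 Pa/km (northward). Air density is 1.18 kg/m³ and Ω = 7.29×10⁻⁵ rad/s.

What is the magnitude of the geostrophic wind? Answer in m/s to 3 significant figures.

Coriolis parameter at 27°N:
f = 2Ω sin φ = 2 × 7.29×10⁻⁵ × sin 27° = 6.62×10⁻⁵ s⁻¹
Component geostrophic relations (x east, y north):
u_g = −(1/(fρ)) ∂P/∂y,  v_g = (1/(fρ)) ∂P/∂x
u_g = −(3.4×10⁻³)/(6.62×10⁻⁵ × 1.18) = −43.5 m/s;  v_g = (2.9×10⁻³)/(6.62×10⁻⁵ × 1.18) = 37.1 m/s
|V_g| = √(u_g² + v_g²) = 57.2 m/s

57.2 m/s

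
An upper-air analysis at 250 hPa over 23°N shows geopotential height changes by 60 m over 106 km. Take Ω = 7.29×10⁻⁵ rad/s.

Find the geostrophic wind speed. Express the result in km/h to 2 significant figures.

350 km/h

Coriolis parameter at 23°N:
f = 2Ω sin φ = 2 × 7.29×10⁻⁵ × sin 23° = 5.70×10⁻⁵ s⁻¹
Height gradient: |∂Z/∂n| = 60 m / 106000 m = 5.66×10⁻⁴
On a pressure surface, geostrophic balance gives V_g = (g/f)|∂Z/∂n|:
V_g = 9.81 × 5.66×10⁻⁴ / 5.70×10⁻⁵ = 97.5 m/s
Converting: 97.5 m/s × 3.6 = 350 km/h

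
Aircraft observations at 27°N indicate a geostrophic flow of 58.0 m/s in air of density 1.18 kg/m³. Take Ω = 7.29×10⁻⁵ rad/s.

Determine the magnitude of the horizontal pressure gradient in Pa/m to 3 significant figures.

Coriolis parameter at 27°N:
f = 2Ω sin φ = 2 × 7.29×10⁻⁵ × sin 27° = 6.62×10⁻⁵ s⁻¹
Geostrophic balance rearranged: |∂P/∂n| = f ρ V_g
|∂P/∂n| = 6.62×10⁻⁵ × 1.18 × 58.0 = 4.53×10⁻³ Pa/m

4.53×10⁻³ Pa/m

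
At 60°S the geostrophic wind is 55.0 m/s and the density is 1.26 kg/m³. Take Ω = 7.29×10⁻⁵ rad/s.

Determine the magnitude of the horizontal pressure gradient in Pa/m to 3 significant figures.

8.75×10⁻³ Pa/m

Coriolis parameter at 60°S:
f = 2Ω sin φ = 2 × 7.29×10⁻⁵ × sin 60° = 1.26×10⁻⁴ s⁻¹
Geostrophic balance rearranged: |∂P/∂n| = f ρ V_g
|∂P/∂n| = 1.26×10⁻⁴ × 1.26 × 55.0 = 8.75×10⁻³ Pa/m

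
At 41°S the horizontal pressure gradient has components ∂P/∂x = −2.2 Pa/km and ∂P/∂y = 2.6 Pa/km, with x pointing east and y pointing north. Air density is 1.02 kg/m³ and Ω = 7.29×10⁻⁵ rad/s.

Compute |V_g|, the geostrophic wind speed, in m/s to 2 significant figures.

Coriolis parameter at 41°S:
f = 2Ω sin φ = 2 × 7.29×10⁻⁵ × sin 41° = 9.57×10⁻⁵ s⁻¹
In the Southern Hemisphere f is negative: f = −9.57×10⁻⁵ s⁻¹.
Component geostrophic relations (x east, y north):
u_g = −(1/(fρ)) ∂P/∂y,  v_g = (1/(fρ)) ∂P/∂x
u_g = −(2.6×10⁻³)/(−9.57×10⁻⁵ × 1.02) = 26.6 m/s;  v_g = (−2.2×10⁻³)/(−9.57×10⁻⁵ × 1.02) = 22.5 m/s
|V_g| = √(u_g² + v_g²) = 34.9 m/s

35 m/s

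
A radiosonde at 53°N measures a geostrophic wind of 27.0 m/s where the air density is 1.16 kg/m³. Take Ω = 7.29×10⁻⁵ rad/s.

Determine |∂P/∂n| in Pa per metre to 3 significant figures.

Coriolis parameter at 53°N:
f = 2Ω sin φ = 2 × 7.29×10⁻⁵ × sin 53° = 1.16×10⁻⁴ s⁻¹
Geostrophic balance rearranged: |∂P/∂n| = f ρ V_g
|∂P/∂n| = 1.16×10⁻⁴ × 1.16 × 27.0 = 3.65×10⁻³ Pa/m

3.65×10⁻³ Pa/m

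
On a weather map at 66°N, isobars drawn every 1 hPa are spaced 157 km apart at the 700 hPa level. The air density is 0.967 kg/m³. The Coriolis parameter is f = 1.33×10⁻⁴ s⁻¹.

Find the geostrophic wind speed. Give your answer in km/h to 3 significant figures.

17.8 km/h

Pressure gradient: |∂P/∂n| = 100 Pa / 157000 m = 6.37×10⁻⁴ Pa/m
Geostrophic balance (pressure-gradient force = Coriolis force):
V_g = (1/(fρ)) |∂P/∂n| = 6.37×10⁻⁴ / (1.33×10⁻⁴ × 0.967) = 4.95 m/s
Converting: 4.95 m/s × 3.6 = 17.8 km/h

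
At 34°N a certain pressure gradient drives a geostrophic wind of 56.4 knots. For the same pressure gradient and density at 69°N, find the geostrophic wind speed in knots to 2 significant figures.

With the same pressure gradient and density, V_g ∝ 1/f ∝ 1/sin φ.
V₂ = V₁ · sin φ₁ / sin φ₂ = 56.4 × sin 34° / sin 69°
V₂ = 56.4 × 0.5592/0.9336 = 34 knots

34 knots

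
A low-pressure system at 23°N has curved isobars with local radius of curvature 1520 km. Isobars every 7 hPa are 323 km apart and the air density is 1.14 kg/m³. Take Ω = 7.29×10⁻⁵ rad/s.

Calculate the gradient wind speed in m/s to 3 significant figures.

Coriolis parameter at 23°N:
f = 2Ω sin φ = 2 × 7.29×10⁻⁵ × sin 23° = 5.70×10⁻⁵ s⁻¹
Pressure gradient: |∂P/∂n| = 700 Pa / 323000 m = 2.17×10⁻³ Pa/m
Geostrophic speed: V_g = |∂P/∂n|/(fρ) = 2.17×10⁻³/(5.70×10⁻⁵ × 1.14) = 33.4 m/s
Around a low, centrifugal force acts outward with Coriolis, so pressure-gradient force balances both:
(1/ρ)|∂P/∂n| = fV + V²/R  →  V² + fR·V − fR·V_g = 0
With fR = 5.70×10⁻⁵ × 1520×10³ m = 86.6 m/s:
V = [−fR + √((fR)² + 4 fR V_g)]/2 = [−86.6 + √(86.6² + 4×86.6×33.4)]/2 = 25.7 m/s
Subgeostrophic (V < V_g = 33.4 m/s), as expected around a low.

25.7 m/s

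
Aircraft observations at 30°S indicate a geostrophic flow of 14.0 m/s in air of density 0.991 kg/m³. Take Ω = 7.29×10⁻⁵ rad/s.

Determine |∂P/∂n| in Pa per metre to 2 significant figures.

1.0×10⁻³ Pa/m

Coriolis parameter at 30°S:
f = 2Ω sin φ = 2 × 7.29×10⁻⁵ × sin 30° = 7.29×10⁻⁵ s⁻¹
Geostrophic balance rearranged: |∂P/∂n| = f ρ V_g
|∂P/∂n| = 7.29×10⁻⁵ × 0.991 × 14.0 = 1.01×10⁻³ Pa/m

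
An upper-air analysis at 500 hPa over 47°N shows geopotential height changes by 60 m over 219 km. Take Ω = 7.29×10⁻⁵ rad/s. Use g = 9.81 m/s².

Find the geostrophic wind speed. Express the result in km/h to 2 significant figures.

Coriolis parameter at 47°N:
f = 2Ω sin φ = 2 × 7.29×10⁻⁵ × sin 47° = 1.07×10⁻⁴ s⁻¹
Height gradient: |∂Z/∂n| = 60 m / 219000 m = 2.74×10⁻⁴
On a pressure surface, geostrophic balance gives V_g = (g/f)|∂Z/∂n|:
V_g = 9.81 × 2.74×10⁻⁴ / 1.07×10⁻⁴ = 25.2 m/s
Converting: 25.2 m/s × 3.6 = 91 km/h

91 km/h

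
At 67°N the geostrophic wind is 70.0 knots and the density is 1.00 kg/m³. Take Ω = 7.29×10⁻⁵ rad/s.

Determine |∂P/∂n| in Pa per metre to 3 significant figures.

Coriolis parameter at 67°N:
f = 2Ω sin φ = 2 × 7.29×10⁻⁵ × sin 67° = 1.34×10⁻⁴ s⁻¹
Wind speed in SI: 70.0 knots = 36.0 m/s
Geostrophic balance rearranged: |∂P/∂n| = f ρ V_g
|∂P/∂n| = 1.34×10⁻⁴ × 1.00 × 36.0 = 4.83×10⁻³ Pa/m

4.83×10⁻³ Pa/m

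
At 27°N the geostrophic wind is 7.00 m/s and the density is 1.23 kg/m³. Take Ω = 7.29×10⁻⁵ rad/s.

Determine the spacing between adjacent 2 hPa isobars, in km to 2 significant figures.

Coriolis parameter at 27°N:
f = 2Ω sin φ = 2 × 7.29×10⁻⁵ × sin 27° = 6.62×10⁻⁵ s⁻¹
Geostrophic balance rearranged: |∂P/∂n| = f ρ V_g
|∂P/∂n| = 6.62×10⁻⁵ × 1.23 × 7.00 = 5.70×10⁻⁴ Pa/m
Isobar spacing: Δn = ΔP/|∂P/∂n| = 200 Pa / 5.70×10⁻⁴ Pa/m = 350932 m ≈ 350 km

350 km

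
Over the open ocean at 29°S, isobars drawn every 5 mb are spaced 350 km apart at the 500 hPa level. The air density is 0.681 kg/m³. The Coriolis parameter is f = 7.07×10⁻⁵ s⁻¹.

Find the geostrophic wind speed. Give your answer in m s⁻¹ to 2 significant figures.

30 m s⁻¹

Pressure gradient: |∂P/∂n| = 500 Pa / 350000 m = 1.43×10⁻³ Pa/m
Geostrophic balance (pressure-gradient force = Coriolis force):
V_g = (1/(fρ)) |∂P/∂n| = 1.43×10⁻³ / (7.07×10⁻⁵ × 0.681) = 29.7 m/s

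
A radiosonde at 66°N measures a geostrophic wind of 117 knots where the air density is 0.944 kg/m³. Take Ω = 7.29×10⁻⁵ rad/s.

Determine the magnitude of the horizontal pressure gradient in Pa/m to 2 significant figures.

7.6×10⁻³ Pa/m

Coriolis parameter at 66°N:
f = 2Ω sin φ = 2 × 7.29×10⁻⁵ × sin 66° = 1.33×10⁻⁴ s⁻¹
Wind speed in SI: 117 knots = 60.2 m/s
Geostrophic balance rearranged: |∂P/∂n| = f ρ V_g
|∂P/∂n| = 1.33×10⁻⁴ × 0.944 × 60.2 = 7.57×10⁻³ Pa/m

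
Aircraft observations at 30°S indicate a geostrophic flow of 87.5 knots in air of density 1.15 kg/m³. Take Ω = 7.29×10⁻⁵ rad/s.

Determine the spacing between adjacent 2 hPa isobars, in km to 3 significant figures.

Coriolis parameter at 30°S:
f = 2Ω sin φ = 2 × 7.29×10⁻⁵ × sin 30° = 7.29×10⁻⁵ s⁻¹
Wind speed in SI: 87.5 knots = 45.0 m/s
Geostrophic balance rearranged: |∂P/∂n| = f ρ V_g
|∂P/∂n| = 7.29×10⁻⁵ × 1.15 × 45.0 = 3.77×10⁻³ Pa/m
Isobar spacing: Δn = ΔP/|∂P/∂n| = 200 Pa / 3.77×10⁻³ Pa/m = 52998 m ≈ 53.0 km

53.0 km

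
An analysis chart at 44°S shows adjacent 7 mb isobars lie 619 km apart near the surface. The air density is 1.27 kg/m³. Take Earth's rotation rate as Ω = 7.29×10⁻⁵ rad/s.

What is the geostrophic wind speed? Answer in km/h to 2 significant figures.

32 km/h

Coriolis parameter at 44°S:
f = 2Ω sin φ = 2 × 7.29×10⁻⁵ × sin 44° = 1.01×10⁻⁴ s⁻¹
Pressure gradient: |∂P/∂n| = 700 Pa / 619000 m = 1.13×10⁻³ Pa/m
Geostrophic balance (pressure-gradient force = Coriolis force):
V_g = (1/(fρ)) |∂P/∂n| = 1.13×10⁻³ / (1.01×10⁻⁴ × 1.27) = 8.79 m/s
Converting: 8.79 m/s × 3.6 = 32 km/h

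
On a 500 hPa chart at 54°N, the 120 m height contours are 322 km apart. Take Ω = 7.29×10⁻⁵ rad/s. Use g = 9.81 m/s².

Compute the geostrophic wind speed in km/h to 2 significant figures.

110 km/h

Coriolis parameter at 54°N:
f = 2Ω sin φ = 2 × 7.29×10⁻⁵ × sin 54° = 1.18×10⁻⁴ s⁻¹
Height gradient: |∂Z/∂n| = 120 m / 322000 m = 3.73×10⁻⁴
On a pressure surface, geostrophic balance gives V_g = (g/f)|∂Z/∂n|:
V_g = 9.81 × 3.73×10⁻⁴ / 1.18×10⁻⁴ = 31.0 m/s
Converting: 31.0 m/s × 3.6 = 110 km/h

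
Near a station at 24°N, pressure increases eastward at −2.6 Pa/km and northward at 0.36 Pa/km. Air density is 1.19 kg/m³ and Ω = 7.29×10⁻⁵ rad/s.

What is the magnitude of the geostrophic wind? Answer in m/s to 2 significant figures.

37 m/s

Coriolis parameter at 24°N:
f = 2Ω sin φ = 2 × 7.29×10⁻⁵ × sin 24° = 5.93×10⁻⁵ s⁻¹
Component geostrophic relations (x east, y north):
u_g = −(1/(fρ)) ∂P/∂y,  v_g = (1/(fρ)) ∂P/∂x
u_g = −(0.36×10⁻³)/(5.93×10⁻⁵ × 1.19) = −5.10 m/s;  v_g = (−2.6×10⁻³)/(5.93×10⁻⁵ × 1.19) = −36.8 m/s
|V_g| = √(u_g² + v_g²) = 37.2 m/s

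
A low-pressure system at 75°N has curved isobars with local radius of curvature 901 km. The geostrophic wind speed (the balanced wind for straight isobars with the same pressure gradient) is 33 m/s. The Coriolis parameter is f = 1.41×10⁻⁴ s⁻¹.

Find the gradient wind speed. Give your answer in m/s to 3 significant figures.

27.2 m/s

Around a low, centrifugal force acts outward with Coriolis, so pressure-gradient force balances both:
(1/ρ)|∂P/∂n| = fV + V²/R  →  V² + fR·V − fR·V_g = 0
With fR = 1.41×10⁻⁴ × 901×10³ m = 127 m/s:
V = [−fR + √((fR)² + 4 fR V_g)]/2 = [−127 + √(127² + 4×127×33)]/2 = 27.2 m/s
Subgeostrophic (V < V_g = 33 m/s), as expected around a low.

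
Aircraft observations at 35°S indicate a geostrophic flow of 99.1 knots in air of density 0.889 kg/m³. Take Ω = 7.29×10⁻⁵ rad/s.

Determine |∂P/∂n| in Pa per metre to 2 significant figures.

3.8×10⁻³ Pa/m

Coriolis parameter at 35°S:
f = 2Ω sin φ = 2 × 7.29×10⁻⁵ × sin 35° = 8.36×10⁻⁵ s⁻¹
Wind speed in SI: 99.1 knots = 51.0 m/s
Geostrophic balance rearranged: |∂P/∂n| = f ρ V_g
|∂P/∂n| = 8.36×10⁻⁵ × 0.889 × 51.0 = 3.79×10⁻³ Pa/m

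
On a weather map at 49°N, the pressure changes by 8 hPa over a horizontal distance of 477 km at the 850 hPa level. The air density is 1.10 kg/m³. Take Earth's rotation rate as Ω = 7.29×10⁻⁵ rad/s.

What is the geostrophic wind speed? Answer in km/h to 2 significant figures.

Coriolis parameter at 49°N:
f = 2Ω sin φ = 2 × 7.29×10⁻⁵ × sin 49° = 1.10×10⁻⁴ s⁻¹
Pressure gradient: |∂P/∂n| = 800 Pa / 477000 m = 1.68×10⁻³ Pa/m
Geostrophic balance (pressure-gradient force = Coriolis force):
V_g = (1/(fρ)) |∂P/∂n| = 1.68×10⁻³ / (1.10×10⁻⁴ × 1.10) = 13.9 m/s
Converting: 13.9 m/s × 3.6 = 50 km/h

50 km/h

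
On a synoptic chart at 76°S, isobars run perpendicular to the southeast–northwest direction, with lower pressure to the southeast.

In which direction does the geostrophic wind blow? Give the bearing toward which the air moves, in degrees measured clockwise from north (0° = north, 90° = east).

045°

The pressure-gradient force points toward the southeast (bearing 135°).
Geostrophic balance: in the Southern Hemisphere the Coriolis force deflects motion to the left, so the geostrophic wind blows 90° to the left of the pressure-gradient force (low pressure on the right).
Rotating 135° by 90° counterclockwise gives 045° — the wind blows toward the northeast.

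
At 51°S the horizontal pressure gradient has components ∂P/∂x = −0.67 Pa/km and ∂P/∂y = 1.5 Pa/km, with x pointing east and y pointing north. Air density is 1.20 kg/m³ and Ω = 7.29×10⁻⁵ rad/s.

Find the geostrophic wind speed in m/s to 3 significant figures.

Coriolis parameter at 51°S:
f = 2Ω sin φ = 2 × 7.29×10⁻⁵ × sin 51° = 1.13×10⁻⁴ s⁻¹
In the Southern Hemisphere f is negative: f = −1.13×10⁻⁴ s⁻¹.
Component geostrophic relations (x east, y north):
u_g = −(1/(fρ)) ∂P/∂y,  v_g = (1/(fρ)) ∂P/∂x
u_g = −(1.5×10⁻³)/(−1.13×10⁻⁴ × 1.20) = 11.0 m/s;  v_g = (−0.67×10⁻³)/(−1.13×10⁻⁴ × 1.20) = 4.93 m/s
|V_g| = √(u_g² + v_g²) = 12.1 m/s

12.1 m/s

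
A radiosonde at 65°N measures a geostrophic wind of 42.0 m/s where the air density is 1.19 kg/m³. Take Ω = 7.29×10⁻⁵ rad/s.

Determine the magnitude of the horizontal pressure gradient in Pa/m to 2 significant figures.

Coriolis parameter at 65°N:
f = 2Ω sin φ = 2 × 7.29×10⁻⁵ × sin 65° = 1.32×10⁻⁴ s⁻¹
Geostrophic balance rearranged: |∂P/∂n| = f ρ V_g
|∂P/∂n| = 1.32×10⁻⁴ × 1.19 × 42.0 = 6.60×10⁻³ Pa/m

6.6×10⁻³ Pa/m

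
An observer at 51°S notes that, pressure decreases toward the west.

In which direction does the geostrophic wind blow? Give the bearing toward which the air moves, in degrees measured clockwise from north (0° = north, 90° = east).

180°

The pressure-gradient force points toward the west (bearing 270°).
Geostrophic balance: in the Southern Hemisphere the Coriolis force deflects motion to the left, so the geostrophic wind blows 90° to the left of the pressure-gradient force (low pressure on the right).
Rotating 270° by 90° counterclockwise gives 180° — the wind blows toward the south.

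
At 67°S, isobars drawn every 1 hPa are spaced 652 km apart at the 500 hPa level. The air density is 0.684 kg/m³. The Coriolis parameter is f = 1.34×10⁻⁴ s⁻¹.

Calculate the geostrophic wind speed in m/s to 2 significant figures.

1.7 m/s

Pressure gradient: |∂P/∂n| = 100 Pa / 652000 m = 1.53×10⁻⁴ Pa/m
Geostrophic balance (pressure-gradient force = Coriolis force):
V_g = (1/(fρ)) |∂P/∂n| = 1.53×10⁻⁴ / (1.34×10⁻⁴ × 0.684) = 1.67 m/s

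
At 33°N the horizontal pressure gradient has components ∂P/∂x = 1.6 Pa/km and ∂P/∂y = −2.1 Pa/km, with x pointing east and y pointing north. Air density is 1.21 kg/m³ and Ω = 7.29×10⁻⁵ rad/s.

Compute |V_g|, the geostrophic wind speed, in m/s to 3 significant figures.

Coriolis parameter at 33°N:
f = 2Ω sin φ = 2 × 7.29×10⁻⁵ × sin 33° = 7.94×10⁻⁵ s⁻¹
Component geostrophic relations (x east, y north):
u_g = −(1/(fρ)) ∂P/∂y,  v_g = (1/(fρ)) ∂P/∂x
u_g = −(−2.1×10⁻³)/(7.94×10⁻⁵ × 1.21) = 21.9 m/s;  v_g = (1.6×10⁻³)/(7.94×10⁻⁵ × 1.21) = 16.7 m/s
|V_g| = √(u_g² + v_g²) = 27.5 m/s

27.5 m/s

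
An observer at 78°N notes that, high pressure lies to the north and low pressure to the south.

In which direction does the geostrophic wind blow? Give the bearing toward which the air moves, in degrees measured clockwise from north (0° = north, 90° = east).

270°

The pressure-gradient force points toward the south (bearing 180°).
Geostrophic balance: in the Northern Hemisphere the Coriolis force deflects motion to the right, so the geostrophic wind blows 90° to the right of the pressure-gradient force (low pressure on the left).
Rotating 180° by 90° clockwise gives 270° — the wind blows toward the west.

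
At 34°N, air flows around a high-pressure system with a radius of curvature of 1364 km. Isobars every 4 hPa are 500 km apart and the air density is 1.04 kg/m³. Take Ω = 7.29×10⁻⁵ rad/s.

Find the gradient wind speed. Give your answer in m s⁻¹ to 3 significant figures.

10.4 m s⁻¹

Coriolis parameter at 34°N:
f = 2Ω sin φ = 2 × 7.29×10⁻⁵ × sin 34° = 8.15×10⁻⁵ s⁻¹
Pressure gradient: |∂P/∂n| = 400 Pa / 500000 m = 8.00×10⁻⁴ Pa/m
Geostrophic speed: V_g = |∂P/∂n|/(fρ) = 8.00×10⁻⁴/(8.15×10⁻⁵ × 1.04) = 9.43 m/s
Around a high, pressure-gradient force acts outward with centrifugal, so Coriolis balances both:
fV = (1/ρ)|∂P/∂n| + V²/R  →  V² − fR·V + fR·V_g = 0
With fR = 8.15×10⁻⁵ × 1364×10³ m = 111 m/s:
V = [fR − √((fR)² − 4 fR V_g)]/2 = [111 − √(111² − 4×111×9.43)]/2 = 10.4 m/s
Supergeostrophic (V > V_g = 9.43 m/s), as expected around a high.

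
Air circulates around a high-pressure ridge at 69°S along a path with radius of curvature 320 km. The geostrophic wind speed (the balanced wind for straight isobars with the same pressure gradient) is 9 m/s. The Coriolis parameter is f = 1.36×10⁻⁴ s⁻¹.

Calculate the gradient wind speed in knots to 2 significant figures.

Around a high, pressure-gradient force acts outward with centrifugal, so Coriolis balances both:
fV = (1/ρ)|∂P/∂n| + V²/R  →  V² − fR·V + fR·V_g = 0
With fR = 1.36×10⁻⁴ × 320×10³ m = 43.5 m/s:
V = [fR − √((fR)² − 4 fR V_g)]/2 = [43.5 − √(43.5² − 4×43.5×9)]/2 = 12.7 m/s
Supergeostrophic (V > V_g = 9 m/s), as expected around a high.
Converting: 12.7 m/s × 1.944 = 25 knots

25 knots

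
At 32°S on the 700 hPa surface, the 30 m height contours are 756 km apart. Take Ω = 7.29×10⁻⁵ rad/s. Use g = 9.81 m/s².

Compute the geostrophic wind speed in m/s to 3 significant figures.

5.04 m/s

Coriolis parameter at 32°S:
f = 2Ω sin φ = 2 × 7.29×10⁻⁵ × sin 32° = 7.73×10⁻⁵ s⁻¹
Height gradient: |∂Z/∂n| = 30 m / 756000 m = 3.97×10⁻⁵
On a pressure surface, geostrophic balance gives V_g = (g/f)|∂Z/∂n|:
V_g = 9.81 × 3.97×10⁻⁵ / 7.73×10⁻⁵ = 5.04 m/s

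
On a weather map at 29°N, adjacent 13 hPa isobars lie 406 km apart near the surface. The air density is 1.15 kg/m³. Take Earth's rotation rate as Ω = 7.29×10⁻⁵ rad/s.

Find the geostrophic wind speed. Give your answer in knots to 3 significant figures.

76.6 knots

Coriolis parameter at 29°N:
f = 2Ω sin φ = 2 × 7.29×10⁻⁵ × sin 29° = 7.07×10⁻⁵ s⁻¹
Pressure gradient: |∂P/∂n| = 1300 Pa / 406000 m = 3.20×10⁻³ Pa/m
Geostrophic balance (pressure-gradient force = Coriolis force):
V_g = (1/(fρ)) |∂P/∂n| = 3.20×10⁻³ / (7.07×10⁻⁵ × 1.15) = 39.4 m/s
Converting: 39.4 m/s × 1.944 = 76.6 knots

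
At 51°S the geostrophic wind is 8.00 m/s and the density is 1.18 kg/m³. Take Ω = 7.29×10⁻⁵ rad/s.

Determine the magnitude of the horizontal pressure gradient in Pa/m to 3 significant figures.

Coriolis parameter at 51°S:
f = 2Ω sin φ = 2 × 7.29×10⁻⁵ × sin 51° = 1.13×10⁻⁴ s⁻¹
Geostrophic balance rearranged: |∂P/∂n| = f ρ V_g
|∂P/∂n| = 1.13×10⁻⁴ × 1.18 × 8.00 = 1.07×10⁻³ Pa/m

1.07×10⁻³ Pa/m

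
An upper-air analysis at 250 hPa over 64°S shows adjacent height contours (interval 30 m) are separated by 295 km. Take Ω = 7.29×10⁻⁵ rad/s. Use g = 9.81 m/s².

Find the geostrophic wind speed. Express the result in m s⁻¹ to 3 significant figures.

7.61 m s⁻¹

Coriolis parameter at 64°S:
f = 2Ω sin φ = 2 × 7.29×10⁻⁵ × sin 64° = 1.31×10⁻⁴ s⁻¹
Height gradient: |∂Z/∂n| = 30 m / 295000 m = 1.02×10⁻⁴
On a pressure surface, geostrophic balance gives V_g = (g/f)|∂Z/∂n|:
V_g = 9.81 × 1.02×10⁻⁴ / 1.31×10⁻⁴ = 7.61 m/s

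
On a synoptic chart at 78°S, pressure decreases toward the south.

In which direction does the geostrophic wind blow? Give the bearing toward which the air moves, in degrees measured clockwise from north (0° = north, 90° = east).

The pressure-gradient force points toward the south (bearing 180°).
Geostrophic balance: in the Southern Hemisphere the Coriolis force deflects motion to the left, so the geostrophic wind blows 90° to the left of the pressure-gradient force (low pressure on the right).
Rotating 180° by 90° counterclockwise gives 090° — the wind blows toward the east.

090°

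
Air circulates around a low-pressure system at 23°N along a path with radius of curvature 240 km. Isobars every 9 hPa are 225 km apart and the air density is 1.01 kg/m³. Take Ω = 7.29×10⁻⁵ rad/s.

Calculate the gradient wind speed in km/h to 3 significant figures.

Coriolis parameter at 23°N:
f = 2Ω sin φ = 2 × 7.29×10⁻⁵ × sin 23° = 5.70×10⁻⁵ s⁻¹
Pressure gradient: |∂P/∂n| = 900 Pa / 225000 m = 4.00×10⁻³ Pa/m
Geostrophic speed: V_g = |∂P/∂n|/(fρ) = 4.00×10⁻³/(5.70×10⁻⁵ × 1.01) = 69.5 m/s
Around a low, centrifugal force acts outward with Coriolis, so pressure-gradient force balances both:
(1/ρ)|∂P/∂n| = fV + V²/R  →  V² + fR·V − fR·V_g = 0
With fR = 5.70×10⁻⁵ × 240×10³ m = 13.7 m/s:
V = [−fR + √((fR)² + 4 fR V_g)]/2 = [−13.7 + √(13.7² + 4×13.7×69.5)]/2 = 24.7 m/s
Subgeostrophic (V < V_g = 69.5 m/s), as expected around a low.
Converting: 24.7 m/s × 3.6 = 89.1 km/h

89.1 km/h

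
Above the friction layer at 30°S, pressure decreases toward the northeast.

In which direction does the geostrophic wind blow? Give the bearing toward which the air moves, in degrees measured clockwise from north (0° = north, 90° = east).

The pressure-gradient force points toward the northeast (bearing 045°).
Geostrophic balance: in the Southern Hemisphere the Coriolis force deflects motion to the left, so the geostrophic wind blows 90° to the left of the pressure-gradient force (low pressure on the right).
Rotating 045° by 90° counterclockwise gives 315° — the wind blows toward the northwest.

315°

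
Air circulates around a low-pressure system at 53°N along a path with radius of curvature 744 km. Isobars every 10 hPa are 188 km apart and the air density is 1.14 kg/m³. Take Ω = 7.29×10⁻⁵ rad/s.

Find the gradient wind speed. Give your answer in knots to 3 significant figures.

58.0 knots

Coriolis parameter at 53°N:
f = 2Ω sin φ = 2 × 7.29×10⁻⁵ × sin 53° = 1.16×10⁻⁴ s⁻¹
Pressure gradient: |∂P/∂n| = 1000 Pa / 188000 m = 5.32×10⁻³ Pa/m
Geostrophic speed: V_g = |∂P/∂n|/(fρ) = 5.32×10⁻³/(1.16×10⁻⁴ × 1.14) = 40.1 m/s
Around a low, centrifugal force acts outward with Coriolis, so pressure-gradient force balances both:
(1/ρ)|∂P/∂n| = fV + V²/R  →  V² + fR·V − fR·V_g = 0
With fR = 1.16×10⁻⁴ × 744×10³ m = 86.6 m/s:
V = [−fR + √((fR)² + 4 fR V_g)]/2 = [−86.6 + √(86.6² + 4×86.6×40.1)]/2 = 29.8 m/s
Subgeostrophic (V < V_g = 40.1 m/s), as expected around a low.
Converting: 29.8 m/s × 1.944 = 58.0 knots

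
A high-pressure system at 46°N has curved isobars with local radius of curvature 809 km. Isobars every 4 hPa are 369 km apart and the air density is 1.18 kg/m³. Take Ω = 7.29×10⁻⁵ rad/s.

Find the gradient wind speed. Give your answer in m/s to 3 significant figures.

9.92 m/s

Coriolis parameter at 46°N:
f = 2Ω sin φ = 2 × 7.29×10⁻⁵ × sin 46° = 1.05×10⁻⁴ s⁻¹
Pressure gradient: |∂P/∂n| = 400 Pa / 369000 m = 1.08×10⁻³ Pa/m
Geostrophic speed: V_g = |∂P/∂n|/(fρ) = 1.08×10⁻³/(1.05×10⁻⁴ × 1.18) = 8.76 m/s
Around a high, pressure-gradient force acts outward with centrifugal, so Coriolis balances both:
fV = (1/ρ)|∂P/∂n| + V²/R  →  V² − fR·V + fR·V_g = 0
With fR = 1.05×10⁻⁴ × 809×10³ m = 84.8 m/s:
V = [fR − √((fR)² − 4 fR V_g)]/2 = [84.8 − √(84.8² − 4×84.8×8.76)]/2 = 9.92 m/s
Supergeostrophic (V > V_g = 8.76 m/s), as expected around a high.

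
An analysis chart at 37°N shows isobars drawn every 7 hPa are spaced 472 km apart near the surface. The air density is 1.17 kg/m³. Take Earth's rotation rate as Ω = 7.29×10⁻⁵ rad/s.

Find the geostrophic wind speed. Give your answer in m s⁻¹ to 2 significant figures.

Coriolis parameter at 37°N:
f = 2Ω sin φ = 2 × 7.29×10⁻⁵ × sin 37° = 8.77×10⁻⁵ s⁻¹
Pressure gradient: |∂P/∂n| = 700 Pa / 472000 m = 1.48×10⁻³ Pa/m
Geostrophic balance (pressure-gradient force = Coriolis force):
V_g = (1/(fρ)) |∂P/∂n| = 1.48×10⁻³ / (8.77×10⁻⁵ × 1.17) = 14.4 m/s

14 m s⁻¹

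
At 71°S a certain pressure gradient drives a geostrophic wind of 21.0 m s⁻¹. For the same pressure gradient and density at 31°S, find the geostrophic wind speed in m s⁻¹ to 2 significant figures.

With the same pressure gradient and density, V_g ∝ 1/f ∝ 1/sin φ.
V₂ = V₁ · sin φ₁ / sin φ₂ = 21.0 × sin 71° / sin 31°
V₂ = 21.0 × 0.9455/0.5150 = 39 m s⁻¹

39 m s⁻¹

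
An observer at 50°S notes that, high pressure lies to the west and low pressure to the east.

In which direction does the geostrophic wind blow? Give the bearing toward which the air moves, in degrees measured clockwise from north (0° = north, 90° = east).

000°

The pressure-gradient force points toward the east (bearing 090°).
Geostrophic balance: in the Southern Hemisphere the Coriolis force deflects motion to the left, so the geostrophic wind blows 90° to the left of the pressure-gradient force (low pressure on the right).
Rotating 090° by 90° counterclockwise gives 000° — the wind blows toward the north.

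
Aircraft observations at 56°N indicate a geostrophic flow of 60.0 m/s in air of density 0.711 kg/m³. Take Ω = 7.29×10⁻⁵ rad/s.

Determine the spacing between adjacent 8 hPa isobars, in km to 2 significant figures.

160 km

Coriolis parameter at 56°N:
f = 2Ω sin φ = 2 × 7.29×10⁻⁵ × sin 56° = 1.21×10⁻⁴ s⁻¹
Geostrophic balance rearranged: |∂P/∂n| = f ρ V_g
|∂P/∂n| = 1.21×10⁻⁴ × 0.711 × 60.0 = 5.16×10⁻³ Pa/m
Isobar spacing: Δn = ΔP/|∂P/∂n| = 800 Pa / 5.16×10⁻³ Pa/m = 155145 m ≈ 160 km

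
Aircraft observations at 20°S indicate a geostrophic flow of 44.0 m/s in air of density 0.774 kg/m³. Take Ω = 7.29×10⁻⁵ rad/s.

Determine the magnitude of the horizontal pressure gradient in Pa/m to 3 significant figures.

1.70×10⁻³ Pa/m

Coriolis parameter at 20°S:
f = 2Ω sin φ = 2 × 7.29×10⁻⁵ × sin 20° = 4.99×10⁻⁵ s⁻¹
Geostrophic balance rearranged: |∂P/∂n| = f ρ V_g
|∂P/∂n| = 4.99×10⁻⁵ × 0.774 × 44.0 = 1.70×10⁻³ Pa/m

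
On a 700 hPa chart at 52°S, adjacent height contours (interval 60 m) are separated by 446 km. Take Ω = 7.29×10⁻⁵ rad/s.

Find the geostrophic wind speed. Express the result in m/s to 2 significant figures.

Coriolis parameter at 52°S:
f = 2Ω sin φ = 2 × 7.29×10⁻⁵ × sin 52° = 1.15×10⁻⁴ s⁻¹
Height gradient: |∂Z/∂n| = 60 m / 446000 m = 1.35×10⁻⁴
On a pressure surface, geostrophic balance gives V_g = (g/f)|∂Z/∂n|:
V_g = 9.81 × 1.35×10⁻⁴ / 1.15×10⁻⁴ = 11.5 m/s

11 m/s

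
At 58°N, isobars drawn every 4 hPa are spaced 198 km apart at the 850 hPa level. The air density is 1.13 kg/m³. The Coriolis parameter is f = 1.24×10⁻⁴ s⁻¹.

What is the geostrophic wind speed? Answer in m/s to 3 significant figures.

14.4 m/s

Pressure gradient: |∂P/∂n| = 400 Pa / 198000 m = 2.02×10⁻³ Pa/m
Geostrophic balance (pressure-gradient force = Coriolis force):
V_g = (1/(fρ)) |∂P/∂n| = 2.02×10⁻³ / (1.24×10⁻⁴ × 1.13) = 14.4 m/s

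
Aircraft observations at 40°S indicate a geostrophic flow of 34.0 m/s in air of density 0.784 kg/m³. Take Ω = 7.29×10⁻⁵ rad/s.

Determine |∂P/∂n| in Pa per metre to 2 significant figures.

Coriolis parameter at 40°S:
f = 2Ω sin φ = 2 × 7.29×10⁻⁵ × sin 40° = 9.37×10⁻⁵ s⁻¹
Geostrophic balance rearranged: |∂P/∂n| = f ρ V_g
|∂P/∂n| = 9.37×10⁻⁵ × 0.784 × 34.0 = 2.50×10⁻³ Pa/m

2.5×10⁻³ Pa/m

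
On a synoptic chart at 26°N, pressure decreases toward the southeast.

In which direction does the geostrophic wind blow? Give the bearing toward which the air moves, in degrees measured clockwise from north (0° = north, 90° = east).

The pressure-gradient force points toward the southeast (bearing 135°).
Geostrophic balance: in the Northern Hemisphere the Coriolis force deflects motion to the right, so the geostrophic wind blows 90° to the right of the pressure-gradient force (low pressure on the left).
Rotating 135° by 90° clockwise gives 225° — the wind blows toward the southwest.

225°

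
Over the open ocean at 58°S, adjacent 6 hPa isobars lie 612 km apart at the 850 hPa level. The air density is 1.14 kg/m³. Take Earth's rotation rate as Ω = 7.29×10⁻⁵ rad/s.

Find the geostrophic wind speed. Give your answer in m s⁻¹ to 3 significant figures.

Coriolis parameter at 58°S:
f = 2Ω sin φ = 2 × 7.29×10⁻⁵ × sin 58° = 1.24×10⁻⁴ s⁻¹
Pressure gradient: |∂P/∂n| = 600 Pa / 612000 m = 9.80×10⁻⁴ Pa/m
Geostrophic balance (pressure-gradient force = Coriolis force):
V_g = (1/(fρ)) |∂P/∂n| = 9.80×10⁻⁴ / (1.24×10⁻⁴ × 1.14) = 6.96 m/s

6.96 m s⁻¹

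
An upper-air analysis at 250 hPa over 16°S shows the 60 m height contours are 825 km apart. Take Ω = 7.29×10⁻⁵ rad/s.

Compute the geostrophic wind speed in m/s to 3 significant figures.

17.8 m/s

Coriolis parameter at 16°S:
f = 2Ω sin φ = 2 × 7.29×10⁻⁵ × sin 16° = 4.02×10⁻⁵ s⁻¹
Height gradient: |∂Z/∂n| = 60 m / 825000 m = 7.27×10⁻⁵
On a pressure surface, geostrophic balance gives V_g = (g/f)|∂Z/∂n|:
V_g = 9.81 × 7.27×10⁻⁵ / 4.02×10⁻⁵ = 17.8 m/s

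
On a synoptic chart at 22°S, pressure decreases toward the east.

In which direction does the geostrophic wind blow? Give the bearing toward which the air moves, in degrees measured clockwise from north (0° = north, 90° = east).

000°

The pressure-gradient force points toward the east (bearing 090°).
Geostrophic balance: in the Southern Hemisphere the Coriolis force deflects motion to the left, so the geostrophic wind blows 90° to the left of the pressure-gradient force (low pressure on the right).
Rotating 090° by 90° counterclockwise gives 000° — the wind blows toward the north.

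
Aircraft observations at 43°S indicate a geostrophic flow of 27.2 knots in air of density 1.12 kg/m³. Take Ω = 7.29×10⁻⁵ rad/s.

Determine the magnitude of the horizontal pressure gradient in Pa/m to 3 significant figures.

1.56×10⁻³ Pa/m

Coriolis parameter at 43°S:
f = 2Ω sin φ = 2 × 7.29×10⁻⁵ × sin 43° = 9.94×10⁻⁵ s⁻¹
Wind speed in SI: 27.2 knots = 14.0 m/s
Geostrophic balance rearranged: |∂P/∂n| = f ρ V_g
|∂P/∂n| = 9.94×10⁻⁵ × 1.12 × 14.0 = 1.56×10⁻³ Pa/m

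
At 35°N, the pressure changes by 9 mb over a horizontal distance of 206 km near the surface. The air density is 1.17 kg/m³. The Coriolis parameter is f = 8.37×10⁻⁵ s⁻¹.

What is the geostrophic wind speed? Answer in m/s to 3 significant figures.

44.6 m/s

Pressure gradient: |∂P/∂n| = 900 Pa / 206000 m = 4.37×10⁻³ Pa/m
Geostrophic balance (pressure-gradient force = Coriolis force):
V_g = (1/(fρ)) |∂P/∂n| = 4.37×10⁻³ / (8.37×10⁻⁵ × 1.17) = 44.6 m/s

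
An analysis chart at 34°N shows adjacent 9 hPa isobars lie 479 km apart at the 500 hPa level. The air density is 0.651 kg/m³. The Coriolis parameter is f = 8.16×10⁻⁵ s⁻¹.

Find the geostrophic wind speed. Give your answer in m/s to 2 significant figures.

35 m/s

Pressure gradient: |∂P/∂n| = 900 Pa / 479000 m = 1.88×10⁻³ Pa/m
Geostrophic balance (pressure-gradient force = Coriolis force):
V_g = (1/(fρ)) |∂P/∂n| = 1.88×10⁻³ / (8.16×10⁻⁵ × 0.651) = 35.4 m/s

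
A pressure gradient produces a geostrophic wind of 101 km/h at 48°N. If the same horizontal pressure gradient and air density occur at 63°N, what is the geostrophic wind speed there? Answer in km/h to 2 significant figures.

With the same pressure gradient and density, V_g ∝ 1/f ∝ 1/sin φ.
V₂ = V₁ · sin φ₁ / sin φ₂ = 101 × sin 48° / sin 63°
V₂ = 101 × 0.7431/0.8910 = 84 km/h

84 km/h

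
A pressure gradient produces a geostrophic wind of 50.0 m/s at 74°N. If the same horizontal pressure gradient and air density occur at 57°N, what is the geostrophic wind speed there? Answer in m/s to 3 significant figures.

57.3 m/s

With the same pressure gradient and density, V_g ∝ 1/f ∝ 1/sin φ.
V₂ = V₁ · sin φ₁ / sin φ₂ = 50.0 × sin 74° / sin 57°
V₂ = 50.0 × 0.9613/0.8387 = 57.3 m/s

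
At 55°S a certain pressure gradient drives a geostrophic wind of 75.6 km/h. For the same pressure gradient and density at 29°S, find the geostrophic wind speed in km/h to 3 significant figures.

With the same pressure gradient and density, V_g ∝ 1/f ∝ 1/sin φ.
V₂ = V₁ · sin φ₁ / sin φ₂ = 75.6 × sin 55° / sin 29°
V₂ = 75.6 × 0.8192/0.4848 = 128 km/h

128 km/h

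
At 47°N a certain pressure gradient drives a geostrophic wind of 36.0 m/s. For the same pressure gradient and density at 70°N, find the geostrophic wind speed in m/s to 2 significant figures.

28 m/s

With the same pressure gradient and density, V_g ∝ 1/f ∝ 1/sin φ.
V₂ = V₁ · sin φ₁ / sin φ₂ = 36.0 × sin 47° / sin 70°
V₂ = 36.0 × 0.7314/0.9397 = 28 m/s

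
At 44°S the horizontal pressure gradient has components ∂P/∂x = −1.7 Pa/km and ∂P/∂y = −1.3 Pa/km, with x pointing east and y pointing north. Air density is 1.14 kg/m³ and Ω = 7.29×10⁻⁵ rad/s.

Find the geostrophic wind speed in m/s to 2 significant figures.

Coriolis parameter at 44°S:
f = 2Ω sin φ = 2 × 7.29×10⁻⁵ × sin 44° = 1.01×10⁻⁴ s⁻¹
In the Southern Hemisphere f is negative: f = −1.01×10⁻⁴ s⁻¹.
Component geostrophic relations (x east, y north):
u_g = −(1/(fρ)) ∂P/∂y,  v_g = (1/(fρ)) ∂P/∂x
u_g = −(−1.3×10⁻³)/(−1.01×10⁻⁴ × 1.14) = −11.3 m/s;  v_g = (−1.7×10⁻³)/(−1.01×10⁻⁴ × 1.14) = 14.7 m/s
|V_g| = √(u_g² + v_g²) = 18.5 m/s

19 m/s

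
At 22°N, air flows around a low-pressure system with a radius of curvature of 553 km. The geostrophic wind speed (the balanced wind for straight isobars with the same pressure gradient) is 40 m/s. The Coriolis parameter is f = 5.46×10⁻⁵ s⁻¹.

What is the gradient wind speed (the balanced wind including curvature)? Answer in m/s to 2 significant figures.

23 m/s

Around a low, centrifugal force acts outward with Coriolis, so pressure-gradient force balances both:
(1/ρ)|∂P/∂n| = fV + V²/R  →  V² + fR·V − fR·V_g = 0
With fR = 5.46×10⁻⁵ × 553×10³ m = 30.2 m/s:
V = [−fR + √((fR)² + 4 fR V_g)]/2 = [−30.2 + √(30.2² + 4×30.2×40)]/2 = 22.8 m/s
Subgeostrophic (V < V_g = 40 m/s), as expected around a low.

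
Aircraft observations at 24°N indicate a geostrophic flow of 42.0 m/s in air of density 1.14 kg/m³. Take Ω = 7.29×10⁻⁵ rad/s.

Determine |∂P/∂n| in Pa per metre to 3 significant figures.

2.84×10⁻³ Pa/m

Coriolis parameter at 24°N:
f = 2Ω sin φ = 2 × 7.29×10⁻⁵ × sin 24° = 5.93×10⁻⁵ s⁻¹
Geostrophic balance rearranged: |∂P/∂n| = f ρ V_g
|∂P/∂n| = 5.93×10⁻⁵ × 1.14 × 42.0 = 2.84×10⁻³ Pa/m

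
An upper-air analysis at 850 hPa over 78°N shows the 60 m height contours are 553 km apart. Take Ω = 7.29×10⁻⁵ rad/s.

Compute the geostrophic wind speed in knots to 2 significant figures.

15 knots

Coriolis parameter at 78°N:
f = 2Ω sin φ = 2 × 7.29×10⁻⁵ × sin 78° = 1.43×10⁻⁴ s⁻¹
Height gradient: |∂Z/∂n| = 60 m / 553000 m = 1.08×10⁻⁴
On a pressure surface, geostrophic balance gives V_g = (g/f)|∂Z/∂n|:
V_g = 9.81 × 1.08×10⁻⁴ / 1.43×10⁻⁴ = 7.46 m/s
Converting: 7.46 m/s × 1.944 = 15 knots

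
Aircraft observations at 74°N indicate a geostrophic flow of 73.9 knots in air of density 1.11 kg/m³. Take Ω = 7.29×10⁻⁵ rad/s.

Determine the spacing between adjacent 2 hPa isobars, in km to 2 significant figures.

Coriolis parameter at 74°N:
f = 2Ω sin φ = 2 × 7.29×10⁻⁵ × sin 74° = 1.40×10⁻⁴ s⁻¹
Wind speed in SI: 73.9 knots = 38.0 m/s
Geostrophic balance rearranged: |∂P/∂n| = f ρ V_g
|∂P/∂n| = 1.40×10⁻⁴ × 1.11 × 38.0 = 5.91×10⁻³ Pa/m
Isobar spacing: Δn = ΔP/|∂P/∂n| = 200 Pa / 5.91×10⁻³ Pa/m = 33816 m ≈ 34 km

34 km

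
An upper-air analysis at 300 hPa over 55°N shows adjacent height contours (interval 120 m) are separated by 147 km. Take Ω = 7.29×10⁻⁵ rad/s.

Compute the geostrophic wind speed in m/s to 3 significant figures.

Coriolis parameter at 55°N:
f = 2Ω sin φ = 2 × 7.29×10⁻⁵ × sin 55° = 1.19×10⁻⁴ s⁻¹
Height gradient: |∂Z/∂n| = 120 m / 147000 m = 8.16×10⁻⁴
On a pressure surface, geostrophic balance gives V_g = (g/f)|∂Z/∂n|:
V_g = 9.81 × 8.16×10⁻⁴ / 1.19×10⁻⁴ = 67.1 m/s

67.1 m/s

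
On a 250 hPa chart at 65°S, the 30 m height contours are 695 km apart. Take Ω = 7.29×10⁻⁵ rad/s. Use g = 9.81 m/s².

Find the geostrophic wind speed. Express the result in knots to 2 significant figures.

6.2 knots

Coriolis parameter at 65°S:
f = 2Ω sin φ = 2 × 7.29×10⁻⁵ × sin 65° = 1.32×10⁻⁴ s⁻¹
Height gradient: |∂Z/∂n| = 30 m / 695000 m = 4.32×10⁻⁵
On a pressure surface, geostrophic balance gives V_g = (g/f)|∂Z/∂n|:
V_g = 9.81 × 4.32×10⁻⁵ / 1.32×10⁻⁴ = 3.20 m/s
Converting: 3.20 m/s × 1.944 = 6.2 knots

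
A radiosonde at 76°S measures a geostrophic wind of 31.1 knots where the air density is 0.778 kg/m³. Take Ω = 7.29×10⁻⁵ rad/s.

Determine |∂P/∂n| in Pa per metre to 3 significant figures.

Coriolis parameter at 76°S:
f = 2Ω sin φ = 2 × 7.29×10⁻⁵ × sin 76° = 1.41×10⁻⁴ s⁻¹
Wind speed in SI: 31.1 knots = 16.0 m/s
Geostrophic balance rearranged: |∂P/∂n| = f ρ V_g
|∂P/∂n| = 1.41×10⁻⁴ × 0.778 × 16.0 = 1.76×10⁻³ Pa/m

1.76×10⁻³ Pa/m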